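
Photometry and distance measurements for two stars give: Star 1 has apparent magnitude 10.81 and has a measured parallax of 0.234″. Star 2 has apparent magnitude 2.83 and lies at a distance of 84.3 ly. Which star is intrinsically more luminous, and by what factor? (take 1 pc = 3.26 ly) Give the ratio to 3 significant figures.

Star 2 is more luminous, by a factor of 57000.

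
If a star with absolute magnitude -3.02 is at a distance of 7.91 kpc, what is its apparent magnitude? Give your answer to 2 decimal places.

d = 7.91 kpc = 7910 pc
m = M + 5 log₁₀ d − 5 = -3.02 + 5·3.8982 − 5 = 11.471

m ≈ 11.47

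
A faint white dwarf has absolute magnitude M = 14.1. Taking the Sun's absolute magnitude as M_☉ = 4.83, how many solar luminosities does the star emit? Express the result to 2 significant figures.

L/L_☉ ≈ 2.0×10^-4

M − M_☉ = 14.1 − 4.83 = 9.270
L/L_☉ = 10^(−0.4 (M − M_☉)) = 10^-3.708 = 1.959×10^-4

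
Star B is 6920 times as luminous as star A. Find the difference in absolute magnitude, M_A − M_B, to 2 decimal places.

Pogson: ΔM = −2.5 log₁₀(ratio) = −2.5 log₁₀(6920) = −2.5 × 3.8401 = -9.600
Star B is brighter so has the smaller magnitude: M_A − M_B is positive.

M_A − M_B ≈ 9.60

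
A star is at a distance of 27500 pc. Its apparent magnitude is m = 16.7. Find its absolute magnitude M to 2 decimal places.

M ≈ -0.50

5 log₁₀(d/10 pc) = 5 log₁₀(27500) − 5 = 17.197
M = m − 5 log₁₀(d/10) = 16.7 − 17.197 = -0.497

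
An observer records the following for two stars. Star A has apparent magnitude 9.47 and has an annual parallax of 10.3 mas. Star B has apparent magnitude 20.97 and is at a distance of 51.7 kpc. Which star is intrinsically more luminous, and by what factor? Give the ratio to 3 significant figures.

Star B is more luminous, by a factor of 7.12.

Star A: p = 10.3 mas = 0.0103″ → d = 1/p = 97.09 pc
Star A: M = m − 5 log₁₀ d + 5 = 9.47 − 5·1.9872 + 5 = 4.534
Star B: d = 51.7 kpc = 51700 pc
Star B: M = m − 5 log₁₀ d + 5 = 20.97 − 5·4.7135 + 5 = 2.403
ΔM = M_A − M_B = 4.534 − (2.403) = 2.132; smaller M is more luminous → Star B.
L ratio = 10^(0.4 |ΔM|) = 10^0.853 = 7.123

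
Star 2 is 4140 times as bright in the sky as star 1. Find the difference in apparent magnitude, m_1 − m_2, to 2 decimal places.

Pogson: Δm = −2.5 log₁₀(ratio) = −2.5 log₁₀(4140) = −2.5 × 3.6170 = -9.043
Star 2 is brighter so has the smaller magnitude: m_1 − m_2 is positive.

m_1 − m_2 ≈ 9.04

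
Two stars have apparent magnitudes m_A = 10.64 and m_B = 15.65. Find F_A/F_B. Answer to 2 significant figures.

F_A/F_B ≈ 100

Magnitude difference = -5.01
Flux ratio = 10^(−0.4 Δm) = 10^(−0.4 × -5.01) = 10^2.004 = 100.9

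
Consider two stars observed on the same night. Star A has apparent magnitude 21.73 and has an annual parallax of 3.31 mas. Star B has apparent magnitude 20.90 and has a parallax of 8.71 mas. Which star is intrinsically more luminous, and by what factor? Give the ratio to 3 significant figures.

Star A: p = 3.31 mas = 3.31×10^-3″ → d = 1/p = 302.1 pc
Star A: M = m − 5 log₁₀ d + 5 = 21.73 − 5·2.4802 + 5 = 14.329
Star B: p = 8.71 mas = 8.71×10^-3″ → d = 1/p = 114.8 pc
Star B: M = m − 5 log₁₀ d + 5 = 20.90 − 5·2.0600 + 5 = 15.600
ΔM = M_A − M_B = 14.329 − (15.600) = -1.271; smaller M is more luminous → Star A.
L ratio = 10^(0.4 |ΔM|) = 10^0.508 = 3.224

Star A is more luminous, by a factor of 3.22.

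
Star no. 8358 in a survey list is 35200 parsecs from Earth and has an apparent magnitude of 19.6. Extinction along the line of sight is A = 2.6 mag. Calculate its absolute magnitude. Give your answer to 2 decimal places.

5 log₁₀(d/10 pc) = 5 log₁₀(35200) − 5 = 17.733
M = m − 5 log₁₀(d/10) − A = 19.6 − 17.733 − 2.6 = -0.733

M ≈ -0.73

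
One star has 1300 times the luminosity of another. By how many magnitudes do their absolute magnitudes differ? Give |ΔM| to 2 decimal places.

|ΔM| ≈ 7.78

Pogson: ΔM = −2.5 log₁₀(ratio) = −2.5 log₁₀(1300) = −2.5 × 3.1139 = -7.785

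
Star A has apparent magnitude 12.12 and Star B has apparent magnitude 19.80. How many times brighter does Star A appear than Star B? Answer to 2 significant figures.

1200

Magnitude difference = -7.68
Flux ratio = 10^(−0.4 Δm) = 10^(−0.4 × -7.68) = 10^3.072 = 1180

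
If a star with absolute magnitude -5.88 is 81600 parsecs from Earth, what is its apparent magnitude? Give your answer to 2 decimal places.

m ≈ 13.68

m = M + 5 log₁₀ d − 5 = -5.88 + 5·4.9117 − 5 = 13.678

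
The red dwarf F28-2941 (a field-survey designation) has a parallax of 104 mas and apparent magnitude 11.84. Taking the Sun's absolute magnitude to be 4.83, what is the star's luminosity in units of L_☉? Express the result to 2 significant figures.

L/L_☉ ≈ 1.5×10^-3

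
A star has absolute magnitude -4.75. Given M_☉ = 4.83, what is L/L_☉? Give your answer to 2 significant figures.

L/L_☉ ≈ 6800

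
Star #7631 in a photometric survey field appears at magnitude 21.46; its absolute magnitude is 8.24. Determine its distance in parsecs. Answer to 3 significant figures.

Distance modulus: m − M = 21.46 − (8.24) = 13.220
m − M = 5 log₁₀ d − 5
log₁₀ d = (m − M)/5 + 1 = 3.6440
d = 10^3.6440 = 4406 pc

d ≈ 4410 pc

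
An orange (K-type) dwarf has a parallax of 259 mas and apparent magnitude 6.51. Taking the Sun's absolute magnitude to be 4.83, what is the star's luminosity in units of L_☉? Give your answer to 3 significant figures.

L/L_☉ ≈ 0.0317

d = 1/p = 1000/259 mas = 3.861 pc
M = m − 5 log₁₀ d + 5 = 6.51 − 5·0.5867 + 5 = 8.576
M − M_☉ = 8.576 − 4.83 = 3.746
L/L_☉ = 10^(−0.4 × 3.746) = 0.03172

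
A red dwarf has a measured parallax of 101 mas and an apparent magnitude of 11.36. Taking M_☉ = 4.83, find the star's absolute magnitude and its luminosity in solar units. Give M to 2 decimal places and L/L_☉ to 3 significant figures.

M ≈ 11.38; L/L_☉ ≈ 2.40×10^-3

d = 1/p = 1000/101 mas = 9.901 pc
M = m − 5 log₁₀ d + 5 = 11.36 − 5·0.9957 + 5 = 11.382
M − M_☉ = 11.382 − 4.83 = 6.552
L/L_☉ = 10^(−0.4 × 6.552) = 2.395×10^-3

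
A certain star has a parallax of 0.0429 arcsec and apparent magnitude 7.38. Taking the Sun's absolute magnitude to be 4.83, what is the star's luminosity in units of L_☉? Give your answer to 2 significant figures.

L/L_☉ ≈ 0.52

d = 1/p = 1/0.0429″ = 23.31 pc
M = m − 5 log₁₀ d + 5 = 7.38 − 5·1.3675 + 5 = 5.542
M − M_☉ = 5.542 − 4.83 = 0.712
L/L_☉ = 10^(−0.4 × 0.712) = 0.5189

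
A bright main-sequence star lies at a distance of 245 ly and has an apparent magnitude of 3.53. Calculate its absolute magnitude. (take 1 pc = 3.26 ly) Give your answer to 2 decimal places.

M ≈ -0.85

d = 245 ly / 3.26 = 75.15 pc
5 log₁₀(d/10 pc) = 5 log₁₀(75.15) − 5 = 4.380
M = m − 5 log₁₀(d/10) = 3.53 − 4.380 = -0.850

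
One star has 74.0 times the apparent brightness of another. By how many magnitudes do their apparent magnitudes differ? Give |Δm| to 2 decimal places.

|Δm| ≈ 4.67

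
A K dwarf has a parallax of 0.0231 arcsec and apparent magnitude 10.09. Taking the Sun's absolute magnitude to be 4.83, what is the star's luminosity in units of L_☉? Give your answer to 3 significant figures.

L/L_☉ ≈ 0.147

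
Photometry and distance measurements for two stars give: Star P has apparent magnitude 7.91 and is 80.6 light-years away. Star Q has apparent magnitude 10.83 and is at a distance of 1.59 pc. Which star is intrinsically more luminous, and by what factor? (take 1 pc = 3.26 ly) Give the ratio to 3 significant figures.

Star P is more luminous, by a factor of 3560.

Star P: d = 80.6 ly / 3.26 = 24.72 pc
Star P: M = m − 5 log₁₀ d + 5 = 7.91 − 5·1.3931 + 5 = 5.944
Star Q: M = m − 5 log₁₀ d + 5 = 10.83 − 5·0.2014 + 5 = 14.823
ΔM = M_P − M_Q = 5.944 − (14.823) = -8.879; smaller M is more luminous → Star P.
L ratio = 10^(0.4 |ΔM|) = 10^3.551 = 3560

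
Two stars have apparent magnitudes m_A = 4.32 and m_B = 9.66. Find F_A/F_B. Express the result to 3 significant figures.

Magnitude difference = -5.34
Flux ratio = 10^(−0.4 Δm) = 10^(−0.4 × -5.34) = 10^2.136 = 136.8

F_A/F_B ≈ 137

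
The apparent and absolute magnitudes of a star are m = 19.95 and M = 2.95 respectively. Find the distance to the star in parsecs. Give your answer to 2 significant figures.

Distance modulus: m − M = 19.95 − (2.95) = 17.000
m − M = 5 log₁₀ d − 5
log₁₀ d = (m − M)/5 + 1 = 4.4000
d = 10^4.4000 = 25120 pc

d ≈ 25000 pc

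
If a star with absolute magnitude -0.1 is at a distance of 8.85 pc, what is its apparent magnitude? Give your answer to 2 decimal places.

m = M + 5 log₁₀ d − 5 = -0.1 + 5·0.9469 − 5 = -0.365

m ≈ -0.37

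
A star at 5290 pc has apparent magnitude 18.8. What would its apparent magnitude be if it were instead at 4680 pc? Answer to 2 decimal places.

m ≈ 18.53

Flux ∝ 1/d², so Δm = 5 log₁₀(d₂/d₁) = 5 log₁₀(4680/5290) = -0.266
m₂ = m₁ + Δm = 18.8 + (-0.266) = 18.534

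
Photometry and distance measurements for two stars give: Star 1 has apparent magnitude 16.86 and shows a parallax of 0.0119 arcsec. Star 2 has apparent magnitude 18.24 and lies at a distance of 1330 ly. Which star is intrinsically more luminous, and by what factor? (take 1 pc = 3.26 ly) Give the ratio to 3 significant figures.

Star 1: d = 1/p = 1/0.0119″ = 84.03 pc
Star 1: M = m − 5 log₁₀ d + 5 = 16.86 − 5·1.9245 + 5 = 12.238
Star 2: d = 1330 ly / 3.26 = 408.0 pc
Star 2: M = m − 5 log₁₀ d + 5 = 18.24 − 5·2.6106 + 5 = 10.187
ΔM = M_1 − M_2 = 12.238 − (10.187) = 2.051; smaller M is more luminous → Star 2.
L ratio = 10^(0.4 |ΔM|) = 10^0.820 = 6.612

Star 2 is more luminous, by a factor of 6.61.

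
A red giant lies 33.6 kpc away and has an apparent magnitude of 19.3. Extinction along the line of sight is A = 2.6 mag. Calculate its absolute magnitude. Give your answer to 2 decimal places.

d = 33.6 kpc = 33600 pc
5 log₁₀(d/10 pc) = 5 log₁₀(33600) − 5 = 17.632
M = m − 5 log₁₀(d/10) − A = 19.3 − 17.632 − 2.6 = -0.932

M ≈ -0.93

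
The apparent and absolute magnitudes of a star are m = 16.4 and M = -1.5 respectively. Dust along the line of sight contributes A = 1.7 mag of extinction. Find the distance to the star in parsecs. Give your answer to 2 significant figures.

d ≈ 17000 pc

m − M = 5 log₁₀(d/10 pc) + A  ⇒  16.4 − (-1.5) − 1.7 = 5 log₁₀(d/10)
16.200 = 5 log₁₀(d/10)
log₁₀ d = (m − M − A)/5 + 1 = 4.2400
d = 10^4.2400 = 17380 pc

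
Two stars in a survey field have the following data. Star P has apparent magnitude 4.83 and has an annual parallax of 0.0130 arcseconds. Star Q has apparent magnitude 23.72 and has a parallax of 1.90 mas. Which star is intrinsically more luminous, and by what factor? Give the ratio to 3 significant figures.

Star P is more luminous, by a factor of 768000.

Star P: d = 1/p = 1/0.0130″ = 76.92 pc
Star P: M = m − 5 log₁₀ d + 5 = 4.83 − 5·1.8861 + 5 = 0.400
Star Q: p = 1.90 mas = 1.90×10^-3″ → d = 1/p = 526.3 pc
Star Q: M = m − 5 log₁₀ d + 5 = 23.72 − 5·2.7212 + 5 = 15.114
ΔM = M_P − M_Q = 0.400 − (15.114) = -14.714; smaller M is more luminous → Star P.
L ratio = 10^(0.4 |ΔM|) = 10^5.886 = 768500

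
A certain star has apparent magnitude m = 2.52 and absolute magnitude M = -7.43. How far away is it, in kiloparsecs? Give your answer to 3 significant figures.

d ≈ 0.977 kpc

Distance modulus: m − M = 2.52 − (-7.43) = 9.950
m − M = 5 log₁₀ d − 5
log₁₀ d = (m − M)/5 + 1 = 2.9900
d = 10^2.9900 = 977.2 pc
= 0.9772 kpc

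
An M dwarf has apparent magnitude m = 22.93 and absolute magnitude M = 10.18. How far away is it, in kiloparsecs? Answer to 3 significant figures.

d ≈ 3.55 kpc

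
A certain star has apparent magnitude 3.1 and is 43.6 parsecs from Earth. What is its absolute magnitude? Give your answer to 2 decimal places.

M ≈ -0.10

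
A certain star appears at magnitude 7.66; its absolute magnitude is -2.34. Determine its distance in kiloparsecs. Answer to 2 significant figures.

Distance modulus: m − M = 7.66 − (-2.34) = 10.000
m − M = 5 log₁₀ d − 5
log₁₀ d = (m − M)/5 + 1 = 3.0000
d = 10^3.0000 = 1000 pc
= 1.000 kpc

d ≈ 1.0 kpc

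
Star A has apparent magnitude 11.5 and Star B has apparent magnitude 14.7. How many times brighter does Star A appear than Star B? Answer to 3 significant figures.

19.1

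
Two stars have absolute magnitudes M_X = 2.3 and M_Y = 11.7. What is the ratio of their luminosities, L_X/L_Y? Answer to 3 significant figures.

ΔM = M_X − M_Y = -9.4
L_X/L_Y = 10^(−0.4 ΔM) = 10^3.760 = 5754

L_X/L_Y ≈ 5750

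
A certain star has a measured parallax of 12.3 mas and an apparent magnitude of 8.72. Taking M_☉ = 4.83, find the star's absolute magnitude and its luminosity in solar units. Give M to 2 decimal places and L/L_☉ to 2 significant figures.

d = 1/p = 1000/12.3 mas = 81.30 pc
M = m − 5 log₁₀ d + 5 = 8.72 − 5·1.9101 + 5 = 4.170
M − M_☉ = 4.170 − 4.83 = -0.660
L/L_☉ = 10^(−0.4 × -0.660) = 1.837

M ≈ 4.17; L/L_☉ ≈ 1.8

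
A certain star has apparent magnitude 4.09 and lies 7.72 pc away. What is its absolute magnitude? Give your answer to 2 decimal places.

5 log₁₀(d/10 pc) = 5 log₁₀(7.720) − 5 = -0.562
M = m − 5 log₁₀(d/10) = 4.09 + 0.562 = 4.652

M ≈ 4.65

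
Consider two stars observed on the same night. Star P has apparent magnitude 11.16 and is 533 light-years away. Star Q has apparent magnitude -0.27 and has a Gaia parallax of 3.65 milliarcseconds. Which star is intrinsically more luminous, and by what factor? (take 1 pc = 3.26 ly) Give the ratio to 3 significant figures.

Star Q is more luminous, by a factor of 105000.

Star P: d = 533 ly / 3.26 = 163.5 pc
Star P: M = m − 5 log₁₀ d + 5 = 11.16 − 5·2.2135 + 5 = 5.092
Star Q: p = 3.65 mas = 3.65×10^-3″ → d = 1/p = 274.0 pc
Star Q: M = m − 5 log₁₀ d + 5 = -0.27 − 5·2.4377 + 5 = -7.459
ΔM = M_P − M_Q = 5.092 − (-7.459) = 12.551; smaller M is more luminous → Star Q.
L ratio = 10^(0.4 |ΔM|) = 10^5.020 = 104800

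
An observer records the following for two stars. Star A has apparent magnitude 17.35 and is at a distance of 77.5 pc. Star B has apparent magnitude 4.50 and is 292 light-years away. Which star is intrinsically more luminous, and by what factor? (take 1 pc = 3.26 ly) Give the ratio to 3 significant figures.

Star B is more luminous, by a factor of 184000.

Star A: M = m − 5 log₁₀ d + 5 = 17.35 − 5·1.8893 + 5 = 12.903
Star B: d = 292 ly / 3.26 = 89.57 pc
Star B: M = m − 5 log₁₀ d + 5 = 4.50 − 5·1.9522 + 5 = -0.261
ΔM = M_A − M_B = 12.903 − (-0.261) = 13.164; smaller M is more luminous → Star B.
L ratio = 10^(0.4 |ΔM|) = 10^5.266 = 184400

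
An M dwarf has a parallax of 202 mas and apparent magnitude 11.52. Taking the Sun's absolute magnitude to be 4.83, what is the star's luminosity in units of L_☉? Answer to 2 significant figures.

L/L_☉ ≈ 5.2×10^-4

d = 1/p = 1000/202 mas = 4.950 pc
M = m − 5 log₁₀ d + 5 = 11.52 − 5·0.6946 + 5 = 13.047
M − M_☉ = 13.047 − 4.83 = 8.217
L/L_☉ = 10^(−0.4 × 8.217) = 5.168×10^-4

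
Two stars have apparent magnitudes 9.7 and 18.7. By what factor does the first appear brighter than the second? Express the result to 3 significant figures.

3980

Δm = 9.7 − (18.7) = -9.0
Flux ratio = 10^(−0.4 Δm) = 10^(−0.4 × -9.0) = 10^3.600 = 3981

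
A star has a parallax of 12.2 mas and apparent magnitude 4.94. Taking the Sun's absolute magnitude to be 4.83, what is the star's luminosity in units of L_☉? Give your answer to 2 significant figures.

d = 1/p = 1000/12.2 mas = 81.97 pc
M = m − 5 log₁₀ d + 5 = 4.94 − 5·1.9136 + 5 = 0.372
M − M_☉ = 0.372 − 4.83 = -4.458
L/L_☉ = 10^(−0.4 × -4.458) = 60.71

L/L_☉ ≈ 61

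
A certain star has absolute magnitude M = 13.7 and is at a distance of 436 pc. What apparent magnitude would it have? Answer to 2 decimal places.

m ≈ 21.90

m = M + 5 log₁₀ d − 5 = 13.7 + 5·2.6395 − 5 = 21.897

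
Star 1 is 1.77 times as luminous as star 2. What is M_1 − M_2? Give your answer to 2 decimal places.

M_1 − M_2 ≈ -0.62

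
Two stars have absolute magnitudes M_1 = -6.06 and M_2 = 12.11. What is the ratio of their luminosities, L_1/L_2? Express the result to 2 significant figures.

L_1/L_2 ≈ 1.9×10^7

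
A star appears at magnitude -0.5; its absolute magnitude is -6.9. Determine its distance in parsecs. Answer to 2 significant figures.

Distance modulus: m − M = -0.5 − (-6.9) = 6.400
m − M = 5 log₁₀ d − 5
log₁₀ d = (m − M)/5 + 1 = 2.2800
d = 10^2.2800 = 190.5 pc

d ≈ 190 pc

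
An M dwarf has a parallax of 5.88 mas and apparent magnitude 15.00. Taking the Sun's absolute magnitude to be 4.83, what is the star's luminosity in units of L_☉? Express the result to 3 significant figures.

d = 1/p = 1000/5.88 mas = 170.1 pc
M = m − 5 log₁₀ d + 5 = 15.00 − 5·2.2306 + 5 = 8.847
M − M_☉ = 8.847 − 4.83 = 4.017
L/L_☉ = 10^(−0.4 × 4.017) = 0.02473

L/L_☉ ≈ 0.0247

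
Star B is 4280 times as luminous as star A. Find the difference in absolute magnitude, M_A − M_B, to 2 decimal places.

M_A − M_B ≈ 9.08

Pogson: ΔM = −2.5 log₁₀(ratio) = −2.5 log₁₀(4280) = −2.5 × 3.6314 = -9.079
Star B is brighter so has the smaller magnitude: M_A − M_B is positive.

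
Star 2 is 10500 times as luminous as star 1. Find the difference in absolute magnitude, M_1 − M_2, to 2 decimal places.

M_1 − M_2 ≈ 10.05

Pogson: ΔM = −2.5 log₁₀(ratio) = −2.5 log₁₀(10500) = −2.5 × 4.0212 = -10.053
Star 2 is brighter so has the smaller magnitude: M_1 − M_2 is positive.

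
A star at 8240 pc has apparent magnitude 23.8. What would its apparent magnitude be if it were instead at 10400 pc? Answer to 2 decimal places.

m ≈ 24.31

Flux ∝ 1/d², so Δm = 5 log₁₀(d₂/d₁) = 5 log₁₀(10400/8240) = 0.506
m₂ = m₁ + Δm = 23.8 + (0.506) = 24.306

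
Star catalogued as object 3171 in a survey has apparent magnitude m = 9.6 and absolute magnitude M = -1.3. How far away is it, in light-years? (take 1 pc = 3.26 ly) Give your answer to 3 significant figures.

Distance modulus: m − M = 9.6 − (-1.3) = 10.900
m − M = 5 log₁₀ d − 5
log₁₀ d = (m − M)/5 + 1 = 3.1800
d = 10^3.1800 = 1514 pc
= 4934 ly

d ≈ 4930 ly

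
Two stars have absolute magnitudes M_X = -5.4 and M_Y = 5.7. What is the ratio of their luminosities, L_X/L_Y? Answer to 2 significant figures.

L_X/L_Y ≈ 28000

ΔM = M_X − M_Y = -11.1
L_X/L_Y = 10^(−0.4 ΔM) = 10^4.440 = 27540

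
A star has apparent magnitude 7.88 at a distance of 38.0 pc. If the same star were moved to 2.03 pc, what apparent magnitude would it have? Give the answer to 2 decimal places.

Flux ∝ 1/d², so Δm = 5 log₁₀(d₂/d₁) = 5 log₁₀(2.03/38.0) = -6.361
m₂ = m₁ + Δm = 7.88 + (-6.361) = 1.519

m ≈ 1.52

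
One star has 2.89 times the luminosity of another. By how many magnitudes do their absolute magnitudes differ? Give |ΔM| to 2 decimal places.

|ΔM| ≈ 1.15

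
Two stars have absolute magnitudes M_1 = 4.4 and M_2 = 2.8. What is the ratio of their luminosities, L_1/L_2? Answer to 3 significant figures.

L_1/L_2 ≈ 0.229

ΔM = M_1 − M_2 = 1.6
L_1/L_2 = 10^(−0.4 ΔM) = 10^-0.640 = 0.2291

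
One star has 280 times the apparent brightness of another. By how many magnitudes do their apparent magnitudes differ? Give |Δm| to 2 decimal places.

|Δm| ≈ 6.12

Pogson: Δm = −2.5 log₁₀(ratio) = −2.5 log₁₀(280) = −2.5 × 2.4472 = -6.118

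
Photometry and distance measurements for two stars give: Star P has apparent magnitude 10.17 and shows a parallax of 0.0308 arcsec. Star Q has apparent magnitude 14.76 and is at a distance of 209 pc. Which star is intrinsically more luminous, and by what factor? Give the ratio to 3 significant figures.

Star P: d = 1/p = 1/0.0308″ = 32.47 pc
Star P: M = m − 5 log₁₀ d + 5 = 10.17 − 5·1.5114 + 5 = 7.613
Star Q: M = m − 5 log₁₀ d + 5 = 14.76 − 5·2.3201 + 5 = 8.159
ΔM = M_P − M_Q = 7.613 − (8.159) = -0.547; smaller M is more luminous → Star P.
L ratio = 10^(0.4 |ΔM|) = 10^0.219 = 1.654

Star P is more luminous, by a factor of 1.65.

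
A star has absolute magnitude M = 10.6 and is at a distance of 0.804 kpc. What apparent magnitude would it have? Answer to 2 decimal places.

m ≈ 20.13

d = 0.804 kpc = 804.0 pc
m = M + 5 log₁₀ d − 5 = 10.6 + 5·2.9053 − 5 = 20.126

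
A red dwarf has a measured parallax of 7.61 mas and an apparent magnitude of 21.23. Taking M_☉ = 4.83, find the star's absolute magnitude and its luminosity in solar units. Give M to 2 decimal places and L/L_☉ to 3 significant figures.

d = 1/p = 1000/7.61 mas = 131.4 pc
M = m − 5 log₁₀ d + 5 = 21.23 − 5·2.1186 + 5 = 15.637
M − M_☉ = 15.637 − 4.83 = 10.807
L/L_☉ = 10^(−0.4 × 10.807) = 4.756×10^-5

M ≈ 15.64; L/L_☉ ≈ 4.76×10^-5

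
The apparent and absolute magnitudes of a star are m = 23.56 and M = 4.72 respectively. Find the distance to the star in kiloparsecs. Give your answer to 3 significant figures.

Distance modulus: m − M = 23.56 − (4.72) = 18.840
m − M = 5 log₁₀ d − 5
log₁₀ d = (m − M)/5 + 1 = 4.7680
d = 10^4.7680 = 58610 pc
= 58.61 kpc

d ≈ 58.6 kpc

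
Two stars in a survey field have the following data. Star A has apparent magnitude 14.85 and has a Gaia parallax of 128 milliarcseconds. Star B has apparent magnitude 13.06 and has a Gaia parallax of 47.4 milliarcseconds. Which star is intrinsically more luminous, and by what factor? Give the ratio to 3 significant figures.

Star B is more luminous, by a factor of 37.9.

Star A: p = 128 mas = 0.128″ → d = 1/p = 7.812 pc
Star A: M = m − 5 log₁₀ d + 5 = 14.85 − 5·0.8928 + 5 = 15.386
Star B: p = 47.4 mas = 0.0474″ → d = 1/p = 21.10 pc
Star B: M = m − 5 log₁₀ d + 5 = 13.06 − 5·1.3242 + 5 = 11.439
ΔM = M_A − M_B = 15.386 − (11.439) = 3.947; smaller M is more luminous → Star B.
L ratio = 10^(0.4 |ΔM|) = 10^1.579 = 37.92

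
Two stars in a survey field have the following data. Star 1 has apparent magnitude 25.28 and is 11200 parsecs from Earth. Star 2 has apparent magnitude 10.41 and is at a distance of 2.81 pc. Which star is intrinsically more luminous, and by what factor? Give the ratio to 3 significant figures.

Star 1: M = m − 5 log₁₀ d + 5 = 25.28 − 5·4.0492 + 5 = 10.034
Star 2: M = m − 5 log₁₀ d + 5 = 10.41 − 5·0.4487 + 5 = 13.166
ΔM = M_1 − M_2 = 10.034 − (13.166) = -3.133; smaller M is more luminous → Star 1.
L ratio = 10^(0.4 |ΔM|) = 10^1.253 = 17.91

Star 1 is more luminous, by a factor of 17.9.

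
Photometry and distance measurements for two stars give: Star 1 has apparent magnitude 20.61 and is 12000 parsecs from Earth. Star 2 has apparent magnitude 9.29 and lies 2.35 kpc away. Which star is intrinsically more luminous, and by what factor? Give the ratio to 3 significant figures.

Star 2 is more luminous, by a factor of 1290.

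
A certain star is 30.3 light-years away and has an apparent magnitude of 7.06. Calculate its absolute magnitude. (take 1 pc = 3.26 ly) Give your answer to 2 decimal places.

M ≈ 7.22

d = 30.3 ly / 3.26 = 9.294 pc
5 log₁₀(d/10 pc) = 5 log₁₀(9.294) − 5 = -0.159
M = m − 5 log₁₀(d/10) = 7.06 + 0.159 = 7.219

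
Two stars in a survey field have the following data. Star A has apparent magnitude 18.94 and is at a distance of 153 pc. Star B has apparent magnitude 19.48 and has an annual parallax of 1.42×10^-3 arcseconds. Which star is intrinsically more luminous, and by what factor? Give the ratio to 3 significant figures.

Star A: M = m − 5 log₁₀ d + 5 = 18.94 − 5·2.1847 + 5 = 13.017
Star B: d = 1/p = 1/1.42×10^-3″ = 704.2 pc
Star B: M = m − 5 log₁₀ d + 5 = 19.48 − 5·2.8477 + 5 = 10.241
ΔM = M_A − M_B = 13.017 − (10.241) = 2.775; smaller M is more luminous → Star B.
L ratio = 10^(0.4 |ΔM|) = 10^1.110 = 12.88

Star B is more luminous, by a factor of 12.9.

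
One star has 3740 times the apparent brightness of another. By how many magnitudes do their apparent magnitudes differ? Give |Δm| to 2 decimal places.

|Δm| ≈ 8.93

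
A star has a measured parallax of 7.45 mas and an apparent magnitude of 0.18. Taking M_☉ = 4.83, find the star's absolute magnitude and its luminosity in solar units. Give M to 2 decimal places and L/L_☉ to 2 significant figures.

d = 1/p = 1000/7.45 mas = 134.2 pc
M = m − 5 log₁₀ d + 5 = 0.18 − 5·2.1278 + 5 = -5.459
M − M_☉ = -5.459 − 4.83 = -10.289
L/L_☉ = 10^(−0.4 × -10.289) = 13050

M ≈ -5.46; L/L_☉ ≈ 13000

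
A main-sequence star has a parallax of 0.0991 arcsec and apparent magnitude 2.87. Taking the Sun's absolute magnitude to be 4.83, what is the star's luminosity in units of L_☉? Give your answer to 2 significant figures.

d = 1/p = 1/0.0991″ = 10.09 pc
M = m − 5 log₁₀ d + 5 = 2.87 − 5·1.0039 + 5 = 2.850
M − M_☉ = 2.850 − 4.83 = -1.980
L/L_☉ = 10^(−0.4 × -1.980) = 6.192

L/L_☉ ≈ 6.2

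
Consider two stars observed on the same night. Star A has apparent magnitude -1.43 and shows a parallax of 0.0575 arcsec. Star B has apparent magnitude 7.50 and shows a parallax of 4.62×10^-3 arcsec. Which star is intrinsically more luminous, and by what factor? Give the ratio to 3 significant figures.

Star A is more luminous, by a factor of 24.1.

Star A: d = 1/p = 1/0.0575″ = 17.39 pc
Star A: M = m − 5 log₁₀ d + 5 = -1.43 − 5·1.2403 + 5 = -2.632
Star B: d = 1/p = 1/4.62×10^-3″ = 216.5 pc
Star B: M = m − 5 log₁₀ d + 5 = 7.50 − 5·2.3354 + 5 = 0.823
ΔM = M_A − M_B = -2.632 − (0.823) = -3.455; smaller M is more luminous → Star A.
L ratio = 10^(0.4 |ΔM|) = 10^1.382 = 24.10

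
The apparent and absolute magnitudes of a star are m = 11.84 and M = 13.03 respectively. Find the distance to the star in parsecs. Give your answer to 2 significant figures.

d ≈ 5.8 pc

Distance modulus: m − M = 11.84 − (13.03) = -1.190
m − M = 5 log₁₀ d − 5
log₁₀ d = (m − M)/5 + 1 = 0.7620
d = 10^0.7620 = 5.781 pc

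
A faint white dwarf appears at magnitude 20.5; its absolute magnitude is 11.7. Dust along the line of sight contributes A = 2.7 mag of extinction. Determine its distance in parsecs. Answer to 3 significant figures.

m − M = 5 log₁₀(d/10 pc) + A  ⇒  20.5 − (11.7) − 2.7 = 5 log₁₀(d/10)
6.100 = 5 log₁₀(d/10)
log₁₀ d = (m − M − A)/5 + 1 = 2.2200
d = 10^2.2200 = 166.0 pc

d ≈ 166 pc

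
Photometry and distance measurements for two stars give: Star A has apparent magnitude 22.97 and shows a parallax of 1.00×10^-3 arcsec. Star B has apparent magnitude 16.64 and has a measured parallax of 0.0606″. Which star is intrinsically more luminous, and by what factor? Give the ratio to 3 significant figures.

Star A is more luminous, by a factor of 10.8.

Star A: d = 1/p = 1/1.00×10^-3″ = 1000 pc
Star A: M = m − 5 log₁₀ d + 5 = 22.97 − 5·3.0000 + 5 = 12.970
Star B: d = 1/p = 1/0.0606″ = 16.50 pc
Star B: M = m − 5 log₁₀ d + 5 = 16.64 − 5·1.2175 + 5 = 15.552
ΔM = M_A − M_B = 12.970 − (15.552) = -2.582; smaller M is more luminous → Star A.
L ratio = 10^(0.4 |ΔM|) = 10^1.033 = 10.79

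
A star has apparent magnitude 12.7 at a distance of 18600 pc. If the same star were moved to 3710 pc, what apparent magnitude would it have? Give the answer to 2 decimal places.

m ≈ 9.20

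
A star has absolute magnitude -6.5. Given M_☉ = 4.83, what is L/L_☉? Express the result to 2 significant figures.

M − M_☉ = -6.5 − 4.83 = -11.330
L/L_☉ = 10^(−0.4 (M − M_☉)) = 10^4.532 = 34040

L/L_☉ ≈ 34000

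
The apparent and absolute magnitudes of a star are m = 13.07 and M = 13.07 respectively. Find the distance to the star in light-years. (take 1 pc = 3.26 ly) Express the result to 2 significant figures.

Distance modulus: m − M = 13.07 − (13.07) = 0.000
m − M = 5 log₁₀ d − 5
log₁₀ d = (m − M)/5 + 1 = 1.0000
d = 10^1.0000 = 10.00 pc
= 32.60 ly

d ≈ 33 ly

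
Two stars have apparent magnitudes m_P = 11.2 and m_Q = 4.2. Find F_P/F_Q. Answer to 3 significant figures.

Δm = 11.2 − (4.2) = 7.0
Flux ratio = 10^(−0.4 Δm) = 10^(−0.4 × 7.0) = 10^-2.800 = 1.585×10^-3

F_P/F_Q ≈ 1.58×10^-3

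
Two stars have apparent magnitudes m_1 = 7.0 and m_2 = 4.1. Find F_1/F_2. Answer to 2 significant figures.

F_1/F_2 ≈ 0.069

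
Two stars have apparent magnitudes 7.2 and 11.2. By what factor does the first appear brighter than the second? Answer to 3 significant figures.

Magnitude difference = -4.0
Flux ratio = 10^(−0.4 Δm) = 10^(−0.4 × -4.0) = 10^1.600 = 39.81

39.8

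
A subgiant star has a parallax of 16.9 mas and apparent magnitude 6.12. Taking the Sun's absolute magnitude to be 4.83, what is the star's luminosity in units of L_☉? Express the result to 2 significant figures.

d = 1/p = 1000/16.9 mas = 59.17 pc
M = m − 5 log₁₀ d + 5 = 6.12 − 5·1.7721 + 5 = 2.259
M − M_☉ = 2.259 − 4.83 = -2.571
L/L_☉ = 10^(−0.4 × -2.571) = 10.67

L/L_☉ ≈ 11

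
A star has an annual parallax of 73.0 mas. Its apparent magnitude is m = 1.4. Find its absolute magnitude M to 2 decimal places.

M ≈ 0.72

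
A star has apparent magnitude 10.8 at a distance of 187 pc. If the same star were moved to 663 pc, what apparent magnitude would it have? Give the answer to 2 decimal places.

Flux ∝ 1/d², so Δm = 5 log₁₀(d₂/d₁) = 5 log₁₀(663/187) = 2.748
m₂ = m₁ + Δm = 10.8 + (2.748) = 13.548

m ≈ 13.55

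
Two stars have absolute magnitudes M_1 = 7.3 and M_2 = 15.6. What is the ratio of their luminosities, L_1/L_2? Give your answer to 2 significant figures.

L_1/L_2 ≈ 2100

ΔM = M_1 − M_2 = -8.3
L_1/L_2 = 10^(−0.4 ΔM) = 10^3.320 = 2089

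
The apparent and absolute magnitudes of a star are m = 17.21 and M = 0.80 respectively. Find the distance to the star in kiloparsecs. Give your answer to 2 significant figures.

d ≈ 19 kpc

μ = m − M = 16.410
m − M = 5 log₁₀ d − 5
log₁₀ d = (m − M)/5 + 1 = 4.2820
d = 10^4.2820 = 19140 pc
= 19.14 kpc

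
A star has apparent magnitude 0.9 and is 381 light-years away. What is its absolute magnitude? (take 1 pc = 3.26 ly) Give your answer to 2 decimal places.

d = 381 ly / 3.26 = 116.9 pc
5 log₁₀(d/10 pc) = 5 log₁₀(116.9) − 5 = 5.339
M = m − 5 log₁₀(d/10) = 0.9 − 5.339 = -4.439

M ≈ -4.44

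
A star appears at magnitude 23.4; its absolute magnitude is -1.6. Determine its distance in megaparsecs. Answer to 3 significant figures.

d ≈ 1.00 Mpc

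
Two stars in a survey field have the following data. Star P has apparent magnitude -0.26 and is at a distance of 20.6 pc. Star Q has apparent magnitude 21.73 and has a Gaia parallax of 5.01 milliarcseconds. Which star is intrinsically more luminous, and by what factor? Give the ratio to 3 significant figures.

Star P: M = m − 5 log₁₀ d + 5 = -0.26 − 5·1.3139 + 5 = -1.829
Star Q: p = 5.01 mas = 5.01×10^-3″ → d = 1/p = 199.6 pc
Star Q: M = m − 5 log₁₀ d + 5 = 21.73 − 5·2.3002 + 5 = 15.229
ΔM = M_P − M_Q = -1.829 − (15.229) = -17.059; smaller M is more luminous → Star P.
L ratio = 10^(0.4 |ΔM|) = 10^6.823 = 6.659×10^6

Star P is more luminous, by a factor of 6.66×10^6.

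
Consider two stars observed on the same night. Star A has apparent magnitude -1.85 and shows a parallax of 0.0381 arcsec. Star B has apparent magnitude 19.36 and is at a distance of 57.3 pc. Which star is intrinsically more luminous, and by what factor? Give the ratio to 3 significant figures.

Star A: d = 1/p = 1/0.0381″ = 26.25 pc
Star A: M = m − 5 log₁₀ d + 5 = -1.85 − 5·1.4191 + 5 = -3.945
Star B: M = m − 5 log₁₀ d + 5 = 19.36 − 5·1.7582 + 5 = 15.569
ΔM = M_A − M_B = -3.945 − (15.569) = -19.515; smaller M is more luminous → Star A.
L ratio = 10^(0.4 |ΔM|) = 10^7.806 = 6.395×10^7

Star A is more luminous, by a factor of 6.40×10^7.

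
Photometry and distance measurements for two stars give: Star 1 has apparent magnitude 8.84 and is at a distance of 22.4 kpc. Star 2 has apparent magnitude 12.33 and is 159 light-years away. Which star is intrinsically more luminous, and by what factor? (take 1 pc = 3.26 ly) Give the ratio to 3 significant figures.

Star 1: d = 22.4 kpc = 22400 pc
Star 1: M = m − 5 log₁₀ d + 5 = 8.84 − 5·4.3502 + 5 = -7.911
Star 2: d = 159 ly / 3.26 = 48.77 pc
Star 2: M = m − 5 log₁₀ d + 5 = 12.33 − 5·1.6882 + 5 = 8.889
ΔM = M_1 − M_2 = -7.911 − (8.889) = -16.800; smaller M is more luminous → Star 1.
L ratio = 10^(0.4 |ΔM|) = 10^6.720 = 5.250×10^6

Star 1 is more luminous, by a factor of 5.25×10^6.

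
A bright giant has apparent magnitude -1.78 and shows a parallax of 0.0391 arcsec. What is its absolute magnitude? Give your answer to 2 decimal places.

d = 1/p = 1/0.0391″ = 25.58 pc
5 log₁₀(d/10 pc) = 5 log₁₀(25.58) − 5 = 2.039
M = m − 5 log₁₀(d/10) = -1.78 − 2.039 = -3.819

M ≈ -3.82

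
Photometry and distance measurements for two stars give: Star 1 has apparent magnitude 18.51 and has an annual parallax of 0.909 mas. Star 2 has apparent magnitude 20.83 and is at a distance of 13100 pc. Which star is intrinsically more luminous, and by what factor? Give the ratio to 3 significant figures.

Star 2 is more luminous, by a factor of 16.7.

Star 1: p = 0.909 mas = 9.09×10^-4″ → d = 1/p = 1100 pc
Star 1: M = m − 5 log₁₀ d + 5 = 18.51 − 5·3.0414 + 5 = 8.303
Star 2: M = m − 5 log₁₀ d + 5 = 20.83 − 5·4.1173 + 5 = 5.244
ΔM = M_1 − M_2 = 8.303 − (5.244) = 3.059; smaller M is more luminous → Star 2.
L ratio = 10^(0.4 |ΔM|) = 10^1.224 = 16.74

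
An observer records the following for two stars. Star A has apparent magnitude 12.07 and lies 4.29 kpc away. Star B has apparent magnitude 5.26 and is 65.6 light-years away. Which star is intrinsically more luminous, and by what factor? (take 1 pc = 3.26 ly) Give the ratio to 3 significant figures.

Star A is more luminous, by a factor of 85.8.

Star A: d = 4.29 kpc = 4290 pc
Star A: M = m − 5 log₁₀ d + 5 = 12.07 − 5·3.6325 + 5 = -1.092
Star B: d = 65.6 ly / 3.26 = 20.12 pc
Star B: M = m − 5 log₁₀ d + 5 = 5.26 − 5·1.3037 + 5 = 3.742
ΔM = M_A − M_B = -1.092 − (3.742) = -4.834; smaller M is more luminous → Star A.
L ratio = 10^(0.4 |ΔM|) = 10^1.934 = 85.81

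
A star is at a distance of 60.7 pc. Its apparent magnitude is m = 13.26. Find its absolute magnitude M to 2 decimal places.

M ≈ 9.34

5 log₁₀(d/10 pc) = 5 log₁₀(60.70) − 5 = 3.916
M = m − 5 log₁₀(d/10) = 13.26 − 3.916 = 9.344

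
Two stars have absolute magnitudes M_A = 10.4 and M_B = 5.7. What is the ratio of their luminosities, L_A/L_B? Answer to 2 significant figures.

L_A/L_B ≈ 0.013

ΔM = M_A − M_B = 4.7
L_A/L_B = 10^(−0.4 ΔM) = 10^-1.880 = 0.01318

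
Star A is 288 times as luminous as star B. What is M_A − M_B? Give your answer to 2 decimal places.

M_A − M_B ≈ -6.15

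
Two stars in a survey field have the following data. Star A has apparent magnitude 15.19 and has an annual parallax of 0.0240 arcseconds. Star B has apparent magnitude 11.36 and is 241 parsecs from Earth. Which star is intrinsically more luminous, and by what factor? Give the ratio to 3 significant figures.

Star A: d = 1/p = 1/0.0240″ = 41.67 pc
Star A: M = m − 5 log₁₀ d + 5 = 15.19 − 5·1.6198 + 5 = 12.091
Star B: M = m − 5 log₁₀ d + 5 = 11.36 − 5·2.3820 + 5 = 4.450
ΔM = M_A − M_B = 12.091 − (4.450) = 7.641; smaller M is more luminous → Star B.
L ratio = 10^(0.4 |ΔM|) = 10^3.056 = 1139

Star B is more luminous, by a factor of 1140.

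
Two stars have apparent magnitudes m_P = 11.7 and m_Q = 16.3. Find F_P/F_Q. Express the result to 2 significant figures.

F_P/F_Q ≈ 69

Magnitude difference = -4.6
Flux ratio = 10^(−0.4 Δm) = 10^(−0.4 × -4.6) = 10^1.840 = 69.18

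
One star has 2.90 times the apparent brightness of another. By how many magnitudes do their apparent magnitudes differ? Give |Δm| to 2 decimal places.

Pogson: Δm = −2.5 log₁₀(ratio) = −2.5 log₁₀(2.90) = −2.5 × 0.4624 = -1.156

|Δm| ≈ 1.16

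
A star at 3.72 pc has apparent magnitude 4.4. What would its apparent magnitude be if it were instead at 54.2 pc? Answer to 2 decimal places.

m ≈ 10.22

Flux ∝ 1/d², so Δm = 5 log₁₀(d₂/d₁) = 5 log₁₀(54.2/3.72) = 5.817
m₂ = m₁ + Δm = 4.4 + (5.817) = 10.217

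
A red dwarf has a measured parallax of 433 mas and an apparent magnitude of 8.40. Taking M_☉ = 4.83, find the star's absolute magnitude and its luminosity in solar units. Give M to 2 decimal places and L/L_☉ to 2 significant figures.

M ≈ 11.58; L/L_☉ ≈ 2.0×10^-3

d = 1/p = 1000/433 mas = 2.309 pc
M = m − 5 log₁₀ d + 5 = 8.40 − 5·0.3635 + 5 = 11.582
M − M_☉ = 11.582 − 4.83 = 6.752
L/L_☉ = 10^(−0.4 × 6.752) = 1.991×10^-3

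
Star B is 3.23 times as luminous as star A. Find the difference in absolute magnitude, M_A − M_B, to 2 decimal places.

M_A − M_B ≈ 1.27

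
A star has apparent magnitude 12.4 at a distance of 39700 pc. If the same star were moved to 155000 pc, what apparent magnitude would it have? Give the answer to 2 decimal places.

m ≈ 15.36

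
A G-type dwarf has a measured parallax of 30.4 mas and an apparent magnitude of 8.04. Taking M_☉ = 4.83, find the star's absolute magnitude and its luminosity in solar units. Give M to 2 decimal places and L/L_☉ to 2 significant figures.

M ≈ 5.45; L/L_☉ ≈ 0.56

d = 1/p = 1000/30.4 mas = 32.89 pc
M = m − 5 log₁₀ d + 5 = 8.04 − 5·1.5171 + 5 = 5.454
M − M_☉ = 5.454 − 4.83 = 0.624
L/L_☉ = 10^(−0.4 × 0.624) = 0.5627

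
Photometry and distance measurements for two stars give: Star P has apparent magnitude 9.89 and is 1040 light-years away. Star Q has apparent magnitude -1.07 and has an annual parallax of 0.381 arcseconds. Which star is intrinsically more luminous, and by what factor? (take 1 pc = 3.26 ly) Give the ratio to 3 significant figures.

Star P: d = 1040 ly / 3.26 = 319.0 pc
Star P: M = m − 5 log₁₀ d + 5 = 9.89 − 5·2.5038 + 5 = 2.371
Star Q: d = 1/p = 1/0.381″ = 2.625 pc
Star Q: M = m − 5 log₁₀ d + 5 = -1.07 − 5·0.4191 + 5 = 1.835
ΔM = M_P − M_Q = 2.371 − (1.835) = 0.536; smaller M is more luminous → Star Q.
L ratio = 10^(0.4 |ΔM|) = 10^0.215 = 1.639

Star Q is more luminous, by a factor of 1.64.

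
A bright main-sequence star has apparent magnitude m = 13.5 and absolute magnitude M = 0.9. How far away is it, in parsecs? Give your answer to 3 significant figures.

d ≈ 3310 pc

Distance modulus: m − M = 13.5 − (0.9) = 12.600
m − M = 5 log₁₀ d − 5
log₁₀ d = (m − M)/5 + 1 = 3.5200
d = 10^3.5200 = 3311 pc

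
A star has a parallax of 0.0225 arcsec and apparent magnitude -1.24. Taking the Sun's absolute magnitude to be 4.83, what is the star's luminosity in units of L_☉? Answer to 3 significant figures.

d = 1/p = 1/0.0225″ = 44.44 pc
M = m − 5 log₁₀ d + 5 = -1.24 − 5·1.6478 + 5 = -4.479
M − M_☉ = -4.479 − 4.83 = -9.309
L/L_☉ = 10^(−0.4 × -9.309) = 5292

L/L_☉ ≈ 5290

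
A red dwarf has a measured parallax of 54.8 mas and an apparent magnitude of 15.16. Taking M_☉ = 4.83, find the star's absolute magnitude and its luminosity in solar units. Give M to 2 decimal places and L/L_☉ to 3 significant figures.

d = 1/p = 1000/54.8 mas = 18.25 pc
M = m − 5 log₁₀ d + 5 = 15.16 − 5·1.2612 + 5 = 13.854
M − M_☉ = 13.854 − 4.83 = 9.024
L/L_☉ = 10^(−0.4 × 9.024) = 2.457×10^-4

M ≈ 13.85; L/L_☉ ≈ 2.46×10^-4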